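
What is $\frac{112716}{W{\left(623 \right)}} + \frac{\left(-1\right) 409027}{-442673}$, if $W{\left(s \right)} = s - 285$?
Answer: $\frac{25017290497}{74811737} \approx 334.4$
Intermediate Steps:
$W{\left(s \right)} = -285 + s$
$\frac{112716}{W{\left(623 \right)}} + \frac{\left(-1\right) 409027}{-442673} = \frac{112716}{-285 + 623} + \frac{\left(-1\right) 409027}{-442673} = \frac{112716}{338} - - \frac{409027}{442673} = 112716 \cdot \frac{1}{338} + \frac{409027}{442673} = \frac{56358}{169} + \frac{409027}{442673} = \frac{25017290497}{74811737}$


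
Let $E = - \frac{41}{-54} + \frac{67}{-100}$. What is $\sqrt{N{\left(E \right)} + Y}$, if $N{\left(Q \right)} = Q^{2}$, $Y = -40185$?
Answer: $\frac{i \sqrt{292948591919}}{2700} \approx 200.46 i$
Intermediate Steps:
$E = \frac{241}{2700}$ ($E = \left(-41\right) \left(- \frac{1}{54}\right) + 67 \left(- \frac{1}{100}\right) = \frac{41}{54} - \frac{67}{100} = \frac{241}{2700} \approx 0.089259$)
$\sqrt{N{\left(E \right)} + Y} = \sqrt{\left(\frac{241}{2700}\right)^{2} - 40185} = \sqrt{\frac{58081}{7290000} - 40185} = \sqrt{- \frac{292948591919}{7290000}} = \frac{i \sqrt{292948591919}}{2700}$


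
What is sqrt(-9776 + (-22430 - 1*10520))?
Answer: I*sqrt(42726) ≈ 206.7*I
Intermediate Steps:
sqrt(-9776 + (-22430 - 1*10520)) = sqrt(-9776 + (-22430 - 10520)) = sqrt(-9776 - 32950) = sqrt(-42726) = I*sqrt(42726)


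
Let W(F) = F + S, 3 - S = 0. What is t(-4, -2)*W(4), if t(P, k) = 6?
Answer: 42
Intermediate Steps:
S = 3 (S = 3 - 1*0 = 3 + 0 = 3)
W(F) = 3 + F (W(F) = F + 3 = 3 + F)
t(-4, -2)*W(4) = 6*(3 + 4) = 6*7 = 42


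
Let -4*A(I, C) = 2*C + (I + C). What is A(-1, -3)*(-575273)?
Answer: -2876365/2 ≈ -1.4382e+6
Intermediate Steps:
A(I, C) = -3*C/4 - I/4 (A(I, C) = -(2*C + (I + C))/4 = -(2*C + (C + I))/4 = -(I + 3*C)/4 = -3*C/4 - I/4)
A(-1, -3)*(-575273) = (-¾*(-3) - ¼*(-1))*(-575273) = (9/4 + ¼)*(-575273) = (5/2)*(-575273) = -2876365/2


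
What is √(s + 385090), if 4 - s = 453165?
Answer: I*√68071 ≈ 260.9*I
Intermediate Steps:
s = -453161 (s = 4 - 1*453165 = 4 - 453165 = -453161)
√(s + 385090) = √(-453161 + 385090) = √(-68071) = I*√68071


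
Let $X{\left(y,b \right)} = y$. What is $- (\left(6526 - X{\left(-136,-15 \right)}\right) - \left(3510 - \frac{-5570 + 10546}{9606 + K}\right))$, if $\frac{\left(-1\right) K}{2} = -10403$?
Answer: $- \frac{23965900}{7603} \approx -3152.2$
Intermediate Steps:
$K = 20806$ ($K = \left(-2\right) \left(-10403\right) = 20806$)
$- (\left(6526 - X{\left(-136,-15 \right)}\right) - \left(3510 - \frac{-5570 + 10546}{9606 + K}\right)) = - (\left(6526 - -136\right) - \left(3510 - \frac{-5570 + 10546}{9606 + 20806}\right)) = - (\left(6526 + 136\right) - \left(3510 - \frac{4976}{30412}\right)) = - (6662 + \left(-3510 + 4976 \cdot \frac{1}{30412}\right)) = - (6662 + \left(-3510 + \frac{1244}{7603}\right)) = - (6662 - \frac{26685286}{7603}) = \left(-1\right) \frac{23965900}{7603} = - \frac{23965900}{7603}$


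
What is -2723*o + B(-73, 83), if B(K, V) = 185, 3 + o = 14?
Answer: -29768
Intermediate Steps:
o = 11 (o = -3 + 14 = 11)
-2723*o + B(-73, 83) = -2723*11 + 185 = -29953 + 185 = -29768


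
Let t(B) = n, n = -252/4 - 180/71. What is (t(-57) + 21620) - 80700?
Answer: -4199333/71 ≈ -59146.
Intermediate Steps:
n = -4653/71 (n = -252*¼ - 180*1/71 = -63 - 180/71 = -4653/71 ≈ -65.535)
t(B) = -4653/71
(t(-57) + 21620) - 80700 = (-4653/71 + 21620) - 80700 = 1530367/71 - 80700 = -4199333/71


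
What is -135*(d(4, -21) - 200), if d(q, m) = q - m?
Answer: 23625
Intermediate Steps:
-135*(d(4, -21) - 200) = -135*((4 - 1*(-21)) - 200) = -135*((4 + 21) - 200) = -135*(25 - 200) = -135*(-175) = 23625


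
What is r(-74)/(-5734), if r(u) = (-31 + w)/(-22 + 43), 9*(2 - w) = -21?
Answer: 40/180621 ≈ 0.00022146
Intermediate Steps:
w = 13/3 (w = 2 - ⅑*(-21) = 2 + 7/3 = 13/3 ≈ 4.3333)
r(u) = -80/63 (r(u) = (-31 + 13/3)/(-22 + 43) = -80/3/21 = -80/3*1/21 = -80/63)
r(-74)/(-5734) = -80/63/(-5734) = -80/63*(-1/5734) = 40/180621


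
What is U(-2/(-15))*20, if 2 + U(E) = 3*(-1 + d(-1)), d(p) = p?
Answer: -160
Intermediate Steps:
U(E) = -8 (U(E) = -2 + 3*(-1 - 1) = -2 + 3*(-2) = -2 - 6 = -8)
U(-2/(-15))*20 = -8*20 = -160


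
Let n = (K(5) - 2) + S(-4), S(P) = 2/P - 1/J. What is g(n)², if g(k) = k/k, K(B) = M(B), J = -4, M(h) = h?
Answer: 1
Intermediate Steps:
S(P) = ¼ + 2/P (S(P) = 2/P - 1/(-4) = 2/P - 1*(-¼) = 2/P + ¼ = ¼ + 2/P)
K(B) = B
n = 11/4 (n = (5 - 2) + (¼)*(8 - 4)/(-4) = 3 + (¼)*(-¼)*4 = 3 - ¼ = 11/4 ≈ 2.7500)
g(k) = 1
g(n)² = 1² = 1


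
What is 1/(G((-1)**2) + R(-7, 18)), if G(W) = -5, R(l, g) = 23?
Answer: 1/18 ≈ 0.055556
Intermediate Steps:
1/(G((-1)**2) + R(-7, 18)) = 1/(-5 + 23) = 1/18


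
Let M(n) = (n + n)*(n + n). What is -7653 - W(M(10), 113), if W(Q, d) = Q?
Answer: -8053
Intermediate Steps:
M(n) = 4*n² (M(n) = (2*n)*(2*n) = 4*n²)
-7653 - W(M(10), 113) = -7653 - 4*10² = -7653 - 4*100 = -7653 - 1*400 = -7653 - 400 = -8053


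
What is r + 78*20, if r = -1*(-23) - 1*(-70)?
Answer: 1653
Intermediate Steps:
r = 93 (r = 23 + 70 = 93)
r + 78*20 = 93 + 78*20 = 93 + 1560 = 1653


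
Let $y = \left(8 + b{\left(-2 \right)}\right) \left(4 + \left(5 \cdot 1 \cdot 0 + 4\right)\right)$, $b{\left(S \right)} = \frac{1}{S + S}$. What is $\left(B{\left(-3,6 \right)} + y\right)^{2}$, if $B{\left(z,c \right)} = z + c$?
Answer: $4225$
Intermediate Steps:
$B{\left(z,c \right)} = c + z$
$b{\left(S \right)} = \frac{1}{2 S}$
$y = 62$ ($y = \left(8 + \frac{1}{2 \left(-2\right)}\right) \left(4 + \left(5 \cdot 1 \cdot 0 + 4\right)\right) = \left(8 + \frac{1}{2} \left(- \frac{1}{2}\right)\right) \left(4 + \left(5 \cdot 0 + 4\right)\right) = \left(8 - \frac{1}{4}\right) \left(4 + \left(0 + 4\right)\right) = \frac{31 \left(4 + 4\right)}{4} = \frac{31}{4} \cdot 8 = 62$)
$\left(B{\left(-3,6 \right)} + y\right)^{2} = \left(\left(6 - 3\right) + 62\right)^{2} = \left(3 + 62\right)^{2} = 65^{2} = 4225$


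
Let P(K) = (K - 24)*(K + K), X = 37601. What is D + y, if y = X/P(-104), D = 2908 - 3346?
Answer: -11623711/26624 ≈ -436.59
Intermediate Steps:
P(K) = 2*K*(-24 + K) (P(K) = (-24 + K)*(2*K) = 2*K*(-24 + K))
D = -438
y = 37601/26624 (y = 37601/((2*(-104)*(-24 - 104))) = 37601/((2*(-104)*(-128))) = 37601/26624 ≈ 1.4123)
D + y = -438 + 37601/26624 = -11623711/26624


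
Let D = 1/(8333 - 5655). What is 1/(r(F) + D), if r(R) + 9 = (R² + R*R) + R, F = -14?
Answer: 2678/988183 ≈ 0.0027100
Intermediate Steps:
D = 1/2678 ≈ 0.00037341
r(R) = -9 + R + 2*R² (r(R) = -9 + ((R² + R*R) + R) = -9 + ((R² + R²) + R) = -9 + (2*R² + R) = -9 + (R + 2*R²) = -9 + R + 2*R²)
1/(r(F) + D) = 1/((-9 - 14 + 2*(-14)²) + 1/2678) = 1/((-9 - 14 + 2*196) + 1/2678) = 1/((-9 - 14 + 392) + 1/2678) = 1/(369 + 1/2678) = 1/(988183/2678) = 2678/988183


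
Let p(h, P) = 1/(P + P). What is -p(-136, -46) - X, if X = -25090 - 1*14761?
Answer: 3666293/92 ≈ 39851.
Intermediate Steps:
p(h, P) = 1/(2*P)
X = -39851 (X = -25090 - 14761 = -39851)
-p(-136, -46) - X = -1/(2*(-46)) - 1*(-39851) = -(-1)/(2*46) + 39851 = -1*(-1/92) + 39851 = 1/92 + 39851 = 3666293/92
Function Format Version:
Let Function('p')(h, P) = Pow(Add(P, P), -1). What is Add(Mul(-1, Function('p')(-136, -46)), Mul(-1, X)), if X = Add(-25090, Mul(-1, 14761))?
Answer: Rational(3666293, 92) ≈ 39851.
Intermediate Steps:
Function('p')(h, P) = Mul(Rational(1, 2), Pow(P, -1)) (Function('p')(h, P) = Pow(Mul(2, P), -1) = Mul(Rational(1, 2), Pow(P, -1)))
X = -39851 (X = Add(-25090, -14761) = -39851)
Add(Mul(-1, Function('p')(-136, -46)), Mul(-1, X)) = Add(Mul(-1, Mul(Rational(1, 2), Pow(-46, -1))), Mul(-1, -39851)) = Add(Mul(-1, Mul(Rational(1, 2), Rational(-1, 46))), 39851) = Add(Mul(-1, Rational(-1, 92)), 39851) = Add(Rational(1, 92), 39851) = Rational(3666293, 92)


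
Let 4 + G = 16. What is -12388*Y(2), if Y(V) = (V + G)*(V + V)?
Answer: -693728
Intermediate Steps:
G = 12 (G = -4 + 16 = 12)
Y(V) = 2*V*(12 + V) (Y(V) = (V + 12)*(V + V) = (12 + V)*(2*V) = 2*V*(12 + V))
-12388*Y(2) = -24776*2*(12 + 2) = -24776*2*14 = -12388*56 = -693728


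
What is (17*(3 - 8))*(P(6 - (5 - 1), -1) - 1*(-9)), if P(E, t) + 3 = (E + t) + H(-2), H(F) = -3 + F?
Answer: -170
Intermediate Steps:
P(E, t) = -8 + E + t (P(E, t) = -3 + ((E + t) + (-3 - 2)) = -3 + ((E + t) - 5) = -3 + (-5 + E + t) = -8 + E + t)
(17*(3 - 8))*(P(6 - (5 - 1), -1) - 1*(-9)) = (17*(3 - 8))*((-8 + (6 - (5 - 1)) - 1) - 1*(-9)) = (17*(-5))*((-8 + (6 - 1*4) - 1) + 9) = -85*((-8 + (6 - 4) - 1) + 9) = -85*((-8 + 2 - 1) + 9) = -85*(-7 + 9) = -85*2 = -170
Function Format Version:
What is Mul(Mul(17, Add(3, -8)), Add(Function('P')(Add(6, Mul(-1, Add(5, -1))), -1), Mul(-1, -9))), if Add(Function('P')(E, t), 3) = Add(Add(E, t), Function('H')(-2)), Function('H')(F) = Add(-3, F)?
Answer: -170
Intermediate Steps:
Function('P')(E, t) = Add(-8, E, t) (Function('P')(E, t) = Add(-3, Add(Add(E, t), Add(-3, -2))) = Add(-3, Add(Add(E, t), -5)) = Add(-3, Add(-5, E, t)) = Add(-8, E, t))
Mul(Mul(17, Add(3, -8)), Add(Function('P')(Add(6, Mul(-1, Add(5, -1))), -1), Mul(-1, -9))) = Mul(Mul(17, Add(3, -8)), Add(Add(-8, Add(6, Mul(-1, Add(5, -1))), -1), Mul(-1, -9))) = Mul(Mul(17, -5), Add(Add(-8, Add(6, Mul(-1, 4)), -1), 9)) = Mul(-85, Add(Add(-8, Add(6, -4), -1), 9)) = Mul(-85, Add(Add(-8, 2, -1), 9)) = Mul(-85, Add(-7, 9)) = Mul(-85, 2) = -170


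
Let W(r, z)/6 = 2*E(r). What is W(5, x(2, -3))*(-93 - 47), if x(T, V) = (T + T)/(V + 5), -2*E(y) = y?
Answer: 4200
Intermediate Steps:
E(y) = -y/2
x(T, V) = 2*T/(5 + V) (x(T, V) = (2*T)/(5 + V) = 2*T/(5 + V))
W(r, z) = -6*r (W(r, z) = 6*(2*(-r/2)) = 6*(-r) = -6*r)
W(5, x(2, -3))*(-93 - 47) = (-6*5)*(-93 - 47) = -30*(-140) = 4200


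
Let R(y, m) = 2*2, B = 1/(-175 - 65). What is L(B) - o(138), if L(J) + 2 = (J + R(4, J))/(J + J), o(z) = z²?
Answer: -39051/2 ≈ -19526.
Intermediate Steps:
B = -1/240 (B = 1/(-240) = -1/240 ≈ -0.0041667)
R(y, m) = 4
L(J) = -2 + (4 + J)/(2*J) (L(J) = -2 + (J + 4)/(J + J) = -2 + (4 + J)/((2*J)) = -2 + (4 + J)*(1/(2*J)) = -2 + (4 + J)/(2*J))
L(B) - o(138) = (-3/2 + 2/(-1/240)) - 1*138² = (-3/2 + 2*(-240)) - 1*19044 = (-3/2 - 480) - 19044 = -963/2 - 19044 = -39051/2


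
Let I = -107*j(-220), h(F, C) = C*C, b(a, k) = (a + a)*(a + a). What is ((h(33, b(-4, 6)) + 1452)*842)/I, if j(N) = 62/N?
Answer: 513855760/3317 ≈ 1.5492e+5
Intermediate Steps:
b(a, k) = 4*a² (b(a, k) = (2*a)*(2*a) = 4*a²)
h(F, C) = C²
I = 3317/110 (I = -6634/(-220) = -6634*(-1)/220 = -107*(-31/110) = 3317/110 ≈ 30.155)
((h(33, b(-4, 6)) + 1452)*842)/I = (((4*(-4)²)² + 1452)*842)/(3317/110) = (((4*16)² + 1452)*842)*(110/3317) = ((64² + 1452)*842)*(110/3317) = ((4096 + 1452)*842)*(110/3317) = (5548*842)*(110/3317) = 4671416*(110/3317) = 513855760/3317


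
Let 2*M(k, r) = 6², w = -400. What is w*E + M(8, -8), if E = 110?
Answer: -43982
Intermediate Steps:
M(k, r) = 18 (M(k, r) = (½)*6² = (½)*36 = 18)
w*E + M(8, -8) = -400*110 + 18 = -44000 + 18 = -43982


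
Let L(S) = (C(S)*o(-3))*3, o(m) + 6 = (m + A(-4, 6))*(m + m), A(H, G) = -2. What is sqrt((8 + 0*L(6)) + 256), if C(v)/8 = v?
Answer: 2*sqrt(66) ≈ 16.248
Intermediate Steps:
C(v) = 8*v
o(m) = -6 + 2*m*(-2 + m) (o(m) = -6 + (m - 2)*(m + m) = -6 + (-2 + m)*(2*m) = -6 + 2*m*(-2 + m))
L(S) = 576*S (L(S) = ((8*S)*(-6 - 4*(-3) + 2*(-3)**2))*3 = ((8*S)*(-6 + 12 + 2*9))*3 = ((8*S)*(-6 + 12 + 18))*3 = ((8*S)*24)*3 = (192*S)*3 = 576*S)
sqrt((8 + 0*L(6)) + 256) = sqrt((8 + 0*(576*6)) + 256) = sqrt((8 + 0*3456) + 256) = sqrt((8 + 0) + 256) = sqrt(8 + 256) = sqrt(264) = 2*sqrt(66)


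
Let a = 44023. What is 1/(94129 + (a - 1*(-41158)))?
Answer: 1/179310 ≈ 5.5769e-6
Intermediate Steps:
1/(94129 + (a - 1*(-41158))) = 1/(94129 + (44023 - 1*(-41158))) = 1/(94129 + (44023 + 41158)) = 1/(94129 + 85181) = 1/179310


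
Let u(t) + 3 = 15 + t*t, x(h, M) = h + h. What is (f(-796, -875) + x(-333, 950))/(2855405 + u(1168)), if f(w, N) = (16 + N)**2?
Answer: 737215/4219641 ≈ 0.17471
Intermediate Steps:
x(h, M) = 2*h
u(t) = 12 + t**2 (u(t) = -3 + (15 + t*t) = -3 + (15 + t**2) = 12 + t**2)
(f(-796, -875) + x(-333, 950))/(2855405 + u(1168)) = ((16 - 875)**2 + 2*(-333))/(2855405 + (12 + 1168**2)) = ((-859)**2 - 666)/(2855405 + (12 + 1364224)) = (737881 - 666)/(2855405 + 1364236) = 737215/4219641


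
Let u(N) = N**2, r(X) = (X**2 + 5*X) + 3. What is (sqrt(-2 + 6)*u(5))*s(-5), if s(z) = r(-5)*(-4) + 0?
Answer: -600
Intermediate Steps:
r(X) = 3 + X**2 + 5*X
s(z) = -12 (s(z) = (3 + (-5)**2 + 5*(-5))*(-4) + 0 = (3 + 25 - 25)*(-4) + 0 = 3*(-4) + 0 = -12 + 0 = -12)
(sqrt(-2 + 6)*u(5))*s(-5) = (sqrt(-2 + 6)*5**2)*(-12) = (sqrt(4)*25)*(-12) = (2*25)*(-12) = 50*(-12) = -600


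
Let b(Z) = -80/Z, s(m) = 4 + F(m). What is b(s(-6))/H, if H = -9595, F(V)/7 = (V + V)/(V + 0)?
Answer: 8/17271 ≈ 0.00046320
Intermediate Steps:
F(V) = 14 (F(V) = 7*((V + V)/(V + 0)) = 7*((2*V)/V) = 7*2 = 14)
s(m) = 18 (s(m) = 4 + 14 = 18)
b(s(-6))/H = -80/18/(-9595) = -80*1/18*(-1/9595) = -40/9*(-1/9595) = 8/17271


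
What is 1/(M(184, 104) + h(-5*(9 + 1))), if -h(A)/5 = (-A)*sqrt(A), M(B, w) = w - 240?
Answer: I/(2*(-68*I + 625*sqrt(2))) ≈ -4.3264e-5 + 0.00056236*I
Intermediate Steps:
M(B, w) = -240 + w
h(A) = 5*A**(3/2) (h(A) = -5*(-A)*sqrt(A) = -(-5)*A**(3/2) = 5*A**(3/2))
1/(M(184, 104) + h(-5*(9 + 1))) = 1/((-240 + 104) + 5*(-5*(9 + 1))**(3/2)) = 1/(-136 + 5*(-5*10)**(3/2)) = 1/(-136 + 5*(-50)**(3/2)) = 1/(-136 + 5*(-250*I*sqrt(2))) = 1/(-136 - 1250*I*sqrt(2))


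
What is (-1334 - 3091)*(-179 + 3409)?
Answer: -14292750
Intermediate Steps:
(-1334 - 3091)*(-179 + 3409) = -4425*3230 = -14292750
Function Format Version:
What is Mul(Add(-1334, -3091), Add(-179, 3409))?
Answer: -14292750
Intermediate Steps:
Mul(Add(-1334, -3091), Add(-179, 3409)) = Mul(-4425, 3230) = -14292750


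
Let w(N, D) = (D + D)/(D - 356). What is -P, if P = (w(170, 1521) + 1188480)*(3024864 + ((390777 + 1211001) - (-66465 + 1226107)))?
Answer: -960069326602800/233 ≈ -4.1205e+12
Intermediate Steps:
w(N, D) = 2*D/(-356 + D) (w(N, D) = (2*D)/(-356 + D) = 2*D/(-356 + D))
P = 960069326602800/233 (P = (2*1521/(-356 + 1521) + 1188480)*(3024864 + ((390777 + 1211001) - (-66465 + 1226107))) = (2*1521/1165 + 1188480)*(3024864 + (1601778 - 1*1159642)) = (2*1521*(1/1165) + 1188480)*(3024864 + (1601778 - 1159642)) = (3042/1165 + 1188480)*(3024864 + 442136) = (1384582242/1165)*3467000 = 960069326602800/233 ≈ 4.1205e+12)
-P = -1*960069326602800/233 = -960069326602800/233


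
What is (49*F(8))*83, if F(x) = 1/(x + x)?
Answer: 4067/16 ≈ 254.19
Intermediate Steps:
F(x) = 1/(2*x)
(49*F(8))*83 = (49*((½)/8))*83 = (49*((½)*(⅛)))*83 = (49*(1/16))*83 = (49/16)*83 = 4067/16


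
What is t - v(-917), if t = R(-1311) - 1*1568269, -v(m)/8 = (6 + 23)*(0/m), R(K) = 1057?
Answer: -1567212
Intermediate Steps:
v(m) = 0 (v(m) = -8*(6 + 23)*0/m = -232*0 = -8*0 = 0)
t = -1567212 (t = 1057 - 1*1568269 = 1057 - 1568269 = -1567212)
t - v(-917) = -1567212 - 1*0 = -1567212 + 0 = -1567212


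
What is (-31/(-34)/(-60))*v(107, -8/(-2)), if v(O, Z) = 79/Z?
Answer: -2449/8160 ≈ -0.30012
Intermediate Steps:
(-31/(-34)/(-60))*v(107, -8/(-2)) = (-31/(-34)/(-60))*(79/((-8/(-2)))) = (-31*(-1/34)*(-1/60))*(79/((-8*(-1/2)))) = ((31/34)*(-1/60))*(79/4) = -2449/(2040*4) = -31/2040*79/4 = -2449/8160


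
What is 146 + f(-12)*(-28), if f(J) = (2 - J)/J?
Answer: 536/3 ≈ 178.67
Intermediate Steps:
f(J) = (2 - J)/J
146 + f(-12)*(-28) = 146 + ((2 - 1*(-12))/(-12))*(-28) = 146 - (2 + 12)/12*(-28) = 146 - 1/12*14*(-28) = 146 - 7/6*(-28) = 146 + 98/3 = 536/3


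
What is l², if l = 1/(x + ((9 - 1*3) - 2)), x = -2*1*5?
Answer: 1/36 ≈ 0.027778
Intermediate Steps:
x = -10 (x = -2*5 = -10)
l = -⅙ (l = 1/(-10 + ((9 - 1*3) - 2)) = 1/(-10 + ((9 - 3) - 2)) = 1/(-10 + (6 - 2)) = 1/(-10 + 4) = 1/(-6) = -⅙ ≈ -0.16667)
l² = (-⅙)² = 1/36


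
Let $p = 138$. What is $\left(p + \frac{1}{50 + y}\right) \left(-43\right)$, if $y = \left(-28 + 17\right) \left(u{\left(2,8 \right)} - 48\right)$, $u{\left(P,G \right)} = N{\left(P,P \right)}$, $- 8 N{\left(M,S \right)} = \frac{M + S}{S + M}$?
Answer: $- \frac{27504434}{4635} \approx -5934.1$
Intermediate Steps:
$N{\left(M,S \right)} = - \frac{1}{8}$ ($N{\left(M,S \right)} = - \frac{\left(M + S\right) \frac{1}{S + M}}{8} = - \frac{\left(M + S\right) \frac{1}{M + S}}{8} = \left(- \frac{1}{8}\right) 1 = - \frac{1}{8}$)
$u{\left(P,G \right)} = - \frac{1}{8}$
$y = \frac{4235}{8}$ ($y = \left(-28 + 17\right) \left(- \frac{1}{8} - 48\right) = \left(-11\right) \left(- \frac{385}{8}\right) = \frac{4235}{8} \approx 529.38$)
$\left(p + \frac{1}{50 + y}\right) \left(-43\right) = \left(138 + \frac{1}{50 + \frac{4235}{8}}\right) \left(-43\right) = \left(138 + \frac{1}{\frac{4635}{8}}\right) \left(-43\right) = \left(138 + \frac{8}{4635}\right) \left(-43\right) = \frac{639638}{4635} \left(-43\right) = - \frac{27504434}{4635}$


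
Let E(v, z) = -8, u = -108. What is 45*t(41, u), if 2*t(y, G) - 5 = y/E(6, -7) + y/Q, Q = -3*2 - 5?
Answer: -15255/176 ≈ -86.676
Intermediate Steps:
Q = -11 (Q = -6 - 5 = -11)
t(y, G) = 5/2 - 19*y/176 (t(y, G) = 5/2 + (y/(-8) + y/(-11))/2 = 5/2 + (y*(-1/8) + y*(-1/11))/2 = 5/2 + (-y/8 - y/11)/2 = 5/2 + (-19*y/88)/2 = 5/2 - 19*y/176)
45*t(41, u) = 45*(5/2 - 19/176*41) = 45*(5/2 - 779/176) = 45*(-339/176) = -15255/176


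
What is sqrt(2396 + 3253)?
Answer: sqrt(5649) ≈ 75.160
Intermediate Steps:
sqrt(2396 + 3253) = sqrt(5649)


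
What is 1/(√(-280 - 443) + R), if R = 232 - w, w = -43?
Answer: 275/76348 - I*√723/76348 ≈ 0.0036019 - 0.00035219*I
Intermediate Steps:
R = 275 (R = 232 - 1*(-43) = 232 + 43 = 275)
1/(√(-280 - 443) + R) = 1/(√(-280 - 443) + 275) = 1/(√(-723) + 275) = 1/(I*√723 + 275) = 1/(275 + I*√723)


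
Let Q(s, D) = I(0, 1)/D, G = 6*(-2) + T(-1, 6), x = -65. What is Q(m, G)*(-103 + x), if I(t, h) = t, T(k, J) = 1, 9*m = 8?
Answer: 0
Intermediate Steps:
m = 8/9 (m = (⅑)*8 = 8/9 ≈ 0.88889)
G = -11 (G = 6*(-2) + 1 = -12 + 1 = -11)
Q(s, D) = 0 (Q(s, D) = 0/D = 0)
Q(m, G)*(-103 + x) = 0*(-103 - 65) = 0*(-168) = 0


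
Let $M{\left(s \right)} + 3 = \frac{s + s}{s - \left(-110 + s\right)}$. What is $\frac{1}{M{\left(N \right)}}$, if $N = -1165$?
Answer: $- \frac{11}{266} \approx -0.041353$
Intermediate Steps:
$M{\left(s \right)} = -3 + \frac{s}{55}$ ($M{\left(s \right)} = -3 + \frac{s + s}{s - \left(-110 + s\right)} = -3 + \frac{2 s}{110} = -3 + 2 s \frac{1}{110} = -3 + \frac{s}{55}$)
$\frac{1}{M{\left(N \right)}} = \frac{1}{-3 + \frac{1}{55} \left(-1165\right)} = \frac{1}{-3 - \frac{233}{11}} = \frac{1}{- \frac{266}{11}} = - \frac{11}{266}$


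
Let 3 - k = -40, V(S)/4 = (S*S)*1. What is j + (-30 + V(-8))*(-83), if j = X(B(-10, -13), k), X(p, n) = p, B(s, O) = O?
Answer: -18771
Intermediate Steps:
V(S) = 4*S² (V(S) = 4*((S*S)*1) = 4*(S²*1) = 4*S²)
k = 43 (k = 3 - 1*(-40) = 3 + 40 = 43)
j = -13
j + (-30 + V(-8))*(-83) = -13 + (-30 + 4*(-8)²)*(-83) = -13 + (-30 + 4*64)*(-83) = -13 + (-30 + 256)*(-83) = -13 + 226*(-83) = -13 - 18758 = -18771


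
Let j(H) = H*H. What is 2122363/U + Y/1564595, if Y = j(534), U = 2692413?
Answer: 4088396259413/4212535917735 ≈ 0.97053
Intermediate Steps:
j(H) = H²
Y = 285156 (Y = 534² = 285156)
2122363/U + Y/1564595 = 2122363/2692413 + 285156/1564595 = 4088396259413/4212535917735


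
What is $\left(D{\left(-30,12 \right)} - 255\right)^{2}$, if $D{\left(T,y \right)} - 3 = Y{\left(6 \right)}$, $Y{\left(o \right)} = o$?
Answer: $60516$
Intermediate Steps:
$D{\left(T,y \right)} = 9$ ($D{\left(T,y \right)} = 3 + 6 = 9$)
$\left(D{\left(-30,12 \right)} - 255\right)^{2} = \left(9 - 255\right)^{2} = \left(-246\right)^{2} = 60516$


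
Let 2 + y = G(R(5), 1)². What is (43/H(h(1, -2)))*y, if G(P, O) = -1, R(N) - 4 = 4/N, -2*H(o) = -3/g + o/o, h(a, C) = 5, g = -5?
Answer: 215/4 ≈ 53.750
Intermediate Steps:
H(o) = -⅘ (H(o) = -(-3/(-5) + o/o)/2 = -(-3*(-⅕) + 1)/2 = -(⅗ + 1)/2 = -½*8/5 = -⅘)
R(N) = 4 + 4/N
y = -1 (y = -2 + (-1)² = -2 + 1 = -1)
(43/H(h(1, -2)))*y = (43/(-⅘))*(-1) = (43*(-5/4))*(-1) = -215/4*(-1) = 215/4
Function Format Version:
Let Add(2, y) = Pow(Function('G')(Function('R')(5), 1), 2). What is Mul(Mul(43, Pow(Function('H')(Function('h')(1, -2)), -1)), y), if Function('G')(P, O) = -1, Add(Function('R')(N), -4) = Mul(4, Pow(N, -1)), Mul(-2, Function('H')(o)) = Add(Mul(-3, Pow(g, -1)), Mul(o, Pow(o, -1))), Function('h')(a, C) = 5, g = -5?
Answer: Rational(215, 4) ≈ 53.750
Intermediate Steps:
Function('H')(o) = Rational(-4, 5) (Function('H')(o) = Mul(Rational(-1, 2), Add(Mul(-3, Pow(-5, -1)), Mul(o, Pow(o, -1)))) = Mul(Rational(-1, 2), Add(Mul(-3, Rational(-1, 5)), 1)) = Mul(Rational(-1, 2), Add(Rational(3, 5), 1)) = Mul(Rational(-1, 2), Rational(8, 5)) = Rational(-4, 5))
Function('R')(N) = Add(4, Mul(4, Pow(N, -1)))
y = -1 (y = Add(-2, Pow(-1, 2)) = Add(-2, 1) = -1)
Mul(Mul(43, Pow(Function('H')(Function('h')(1, -2)), -1)), y) = Mul(Mul(43, Pow(Rational(-4, 5), -1)), -1) = Mul(Mul(43, Rational(-5, 4)), -1) = Mul(Rational(-215, 4), -1) = Rational(215, 4)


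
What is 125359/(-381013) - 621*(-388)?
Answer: 91804194965/381013 ≈ 2.4095e+5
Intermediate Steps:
125359/(-381013) - 621*(-388) = 125359*(-1/381013) + 240948 = -125359/381013 + 240948 = 91804194965/381013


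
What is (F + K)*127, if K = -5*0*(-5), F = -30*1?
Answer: -3810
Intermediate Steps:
F = -30
K = 0 (K = 0*(-5) = 0)
(F + K)*127 = (-30 + 0)*127 = -30*127 = -3810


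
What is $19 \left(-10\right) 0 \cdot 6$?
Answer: $0$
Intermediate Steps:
$19 \left(-10\right) 0 \cdot 6 = \left(-190\right) 0 = 0$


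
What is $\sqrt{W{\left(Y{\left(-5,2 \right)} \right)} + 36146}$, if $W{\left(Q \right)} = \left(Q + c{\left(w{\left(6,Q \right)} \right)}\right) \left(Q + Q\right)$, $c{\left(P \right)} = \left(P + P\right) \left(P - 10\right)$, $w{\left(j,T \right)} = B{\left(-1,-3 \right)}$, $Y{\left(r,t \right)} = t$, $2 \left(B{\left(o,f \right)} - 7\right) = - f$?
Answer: $2 \sqrt{9013} \approx 189.87$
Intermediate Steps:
$B{\left(o,f \right)} = 7 - \frac{f}{2}$ ($B{\left(o,f \right)} = 7 + \frac{\left(-1\right) f}{2} = 7 - \frac{f}{2}$)
$w{\left(j,T \right)} = \frac{17}{2}$ ($w{\left(j,T \right)} = 7 - - \frac{3}{2} = 7 + \frac{3}{2} = \frac{17}{2}$)
$c{\left(P \right)} = 2 P \left(-10 + P\right)$
$W{\left(Q \right)} = 2 Q \left(- \frac{51}{2} + Q\right)$ ($W{\left(Q \right)} = \left(Q + 2 \cdot \frac{17}{2} \left(-10 + \frac{17}{2}\right)\right) \left(Q + Q\right) = \left(Q + 2 \cdot \frac{17}{2} \left(- \frac{3}{2}\right)\right) 2 Q = \left(Q - \frac{51}{2}\right) 2 Q = \left(- \frac{51}{2} + Q\right) 2 Q = 2 Q \left(- \frac{51}{2} + Q\right)$)
$\sqrt{W{\left(Y{\left(-5,2 \right)} \right)} + 36146} = \sqrt{2 \left(-51 + 2 \cdot 2\right) + 36146} = \sqrt{2 \left(-51 + 4\right) + 36146} = \sqrt{2 \left(-47\right) + 36146} = \sqrt{-94 + 36146} = \sqrt{36052} = 2 \sqrt{9013}$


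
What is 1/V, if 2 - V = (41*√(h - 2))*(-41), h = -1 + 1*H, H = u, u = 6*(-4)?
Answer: 2/76295551 - 5043*I*√3/76295551 ≈ 2.6214e-8 - 0.00011449*I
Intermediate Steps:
u = -24
H = -24
h = -25 (h = -1 + 1*(-24) = -1 - 24 = -25)
V = 2 + 5043*I*√3 (V = 2 - 41*√(-25 - 2)*(-41) = 2 - 41*√(-27)*(-41) = 2 - 41*(3*I*√3)*(-41) = 2 - 123*I*√3*(-41) = 2 - (-5043)*I*√3 = 2 + 5043*I*√3 ≈ 2.0 + 8734.7*I)
1/V = 1/(2 + 5043*I*√3)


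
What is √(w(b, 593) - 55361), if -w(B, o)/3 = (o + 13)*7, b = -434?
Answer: I*√68087 ≈ 260.94*I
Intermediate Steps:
w(B, o) = -273 - 21*o (w(B, o) = -3*(o + 13)*7 = -3*(13 + o)*7 = -3*(91 + 7*o) = -273 - 21*o)
√(w(b, 593) - 55361) = √((-273 - 21*593) - 55361) = √((-273 - 12453) - 55361) = √(-12726 - 55361) = √(-68087) = I*√68087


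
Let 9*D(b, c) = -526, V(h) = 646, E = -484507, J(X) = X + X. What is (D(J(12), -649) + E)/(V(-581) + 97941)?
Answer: -4361089/887283 ≈ -4.9151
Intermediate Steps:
J(X) = 2*X
D(b, c) = -526/9 (D(b, c) = (1/9)*(-526) = -526/9)
(D(J(12), -649) + E)/(V(-581) + 97941) = (-526/9 - 484507)/(646 + 97941) = -4361089/9/98587 = -4361089/9*1/98587 = -4361089/887283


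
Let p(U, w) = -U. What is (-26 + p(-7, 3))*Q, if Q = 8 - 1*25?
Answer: 323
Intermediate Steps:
Q = -17 (Q = 8 - 25 = -17)
(-26 + p(-7, 3))*Q = (-26 - 1*(-7))*(-17) = (-26 + 7)*(-17) = -19*(-17) = 323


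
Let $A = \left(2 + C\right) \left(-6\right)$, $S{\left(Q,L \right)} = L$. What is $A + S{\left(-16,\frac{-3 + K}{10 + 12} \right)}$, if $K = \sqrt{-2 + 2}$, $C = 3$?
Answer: $- \frac{663}{22} \approx -30.136$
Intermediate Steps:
$K = 0$ ($K = \sqrt{0} = 0$)
$A = -30$ ($A = \left(2 + 3\right) \left(-6\right) = 5 \left(-6\right) = -30$)
$A + S{\left(-16,\frac{-3 + K}{10 + 12} \right)} = -30 + \frac{-3 + 0}{10 + 12} = -30 - \frac{3}{22} = - \frac{663}{22}$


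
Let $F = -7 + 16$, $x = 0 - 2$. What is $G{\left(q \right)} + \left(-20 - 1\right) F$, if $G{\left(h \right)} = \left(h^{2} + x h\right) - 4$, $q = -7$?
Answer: $-130$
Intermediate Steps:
$x = -2$ ($x = 0 - 2 = -2$)
$G{\left(h \right)} = -4 + h^{2} - 2 h$ ($G{\left(h \right)} = \left(h^{2} - 2 h\right) - 4 = -4 + h^{2} - 2 h$)
$F = 9$
$G{\left(q \right)} + \left(-20 - 1\right) F = \left(-4 + \left(-7\right)^{2} - -14\right) + \left(-20 - 1\right) 9 = \left(-4 + 49 + 14\right) - 189 = 59 - 189 = -130$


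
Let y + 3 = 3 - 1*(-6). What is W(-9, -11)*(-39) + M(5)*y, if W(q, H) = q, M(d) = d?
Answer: 381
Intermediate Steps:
y = 6 (y = -3 + (3 - 1*(-6)) = -3 + (3 + 6) = -3 + 9 = 6)
W(-9, -11)*(-39) + M(5)*y = -9*(-39) + 5*6 = 351 + 30 = 381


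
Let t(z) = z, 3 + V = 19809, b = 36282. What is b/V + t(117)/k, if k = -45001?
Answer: 271734830/148548301 ≈ 1.8293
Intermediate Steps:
V = 19806 (V = -3 + 19809 = 19806)
b/V + t(117)/k = 36282/19806 + 117/(-45001) = 36282*(1/19806) + 117*(-1/45001) = 6047/3301 - 117/45001 = 271734830/148548301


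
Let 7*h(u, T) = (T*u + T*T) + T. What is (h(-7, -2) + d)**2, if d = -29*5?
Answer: 998001/49 ≈ 20367.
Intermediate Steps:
h(u, T) = T/7 + T**2/7 + T*u/7 (h(u, T) = ((T*u + T*T) + T)/7 = ((T*u + T**2) + T)/7 = ((T**2 + T*u) + T)/7 = (T + T**2 + T*u)/7 = T/7 + T**2/7 + T*u/7)
d = -145
(h(-7, -2) + d)**2 = ((1/7)*(-2)*(1 - 2 - 7) - 145)**2 = ((1/7)*(-2)*(-8) - 145)**2 = (16/7 - 145)**2 = (-999/7)**2 = 998001/49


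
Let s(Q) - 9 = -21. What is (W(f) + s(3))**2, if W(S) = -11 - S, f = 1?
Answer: 576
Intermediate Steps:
s(Q) = -12 (s(Q) = 9 - 21 = -12)
(W(f) + s(3))**2 = ((-11 - 1*1) - 12)**2 = ((-11 - 1) - 12)**2 = (-12 - 12)**2 = (-24)**2 = 576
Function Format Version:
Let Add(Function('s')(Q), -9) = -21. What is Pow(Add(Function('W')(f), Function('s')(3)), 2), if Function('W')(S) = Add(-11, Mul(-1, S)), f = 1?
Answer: 576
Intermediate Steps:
Function('s')(Q) = -12 (Function('s')(Q) = Add(9, -21) = -12)
Pow(Add(Function('W')(f), Function('s')(3)), 2) = Pow(Add(Add(-11, Mul(-1, 1)), -12), 2) = Pow(Add(Add(-11, -1), -12), 2) = Pow(Add(-12, -12), 2) = Pow(-24, 2) = 576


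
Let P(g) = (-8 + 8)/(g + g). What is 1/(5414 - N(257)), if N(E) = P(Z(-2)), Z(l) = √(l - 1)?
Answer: 1/5414 ≈ 0.00018471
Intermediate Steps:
Z(l) = √(-1 + l)
P(g) = 0 (P(g) = 0/((2*g)) = 0*(1/(2*g)) = 0)
N(E) = 0
1/(5414 - N(257)) = 1/(5414 - 1*0) = 1/(5414 + 0) = 1/5414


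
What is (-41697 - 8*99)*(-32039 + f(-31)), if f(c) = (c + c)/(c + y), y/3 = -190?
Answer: 818141713353/601 ≈ 1.3613e+9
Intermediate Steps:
y = -570 (y = 3*(-190) = -570)
f(c) = 2*c/(-570 + c) (f(c) = (c + c)/(c - 570) = (2*c)/(-570 + c) = 2*c/(-570 + c))
(-41697 - 8*99)*(-32039 + f(-31)) = (-41697 - 8*99)*(-32039 + 2*(-31)/(-570 - 31)) = (-41697 - 792)*(-32039 + 2*(-31)/(-601)) = -42489*(-32039 + 2*(-31)*(-1/601)) = -42489*(-32039 + 62/601) = -42489*(-19255377/601) = 818141713353/601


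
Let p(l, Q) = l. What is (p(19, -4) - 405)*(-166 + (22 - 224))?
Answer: 142048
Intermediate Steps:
(p(19, -4) - 405)*(-166 + (22 - 224)) = (19 - 405)*(-166 + (22 - 224)) = -386*(-166 - 202) = -386*(-368) = 142048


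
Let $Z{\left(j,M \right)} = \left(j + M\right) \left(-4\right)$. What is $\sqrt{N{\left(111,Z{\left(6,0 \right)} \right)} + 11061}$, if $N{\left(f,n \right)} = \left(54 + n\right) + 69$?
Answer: $6 \sqrt{310} \approx 105.64$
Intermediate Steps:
$Z{\left(j,M \right)} = - 4 M - 4 j$ ($Z{\left(j,M \right)} = \left(M + j\right) \left(-4\right) = - 4 M - 4 j$)
$N{\left(f,n \right)} = 123 + n$
$\sqrt{N{\left(111,Z{\left(6,0 \right)} \right)} + 11061} = \sqrt{\left(123 - 24\right) + 11061} = \sqrt{99 + 11061} = \sqrt{11160} = 6 \sqrt{310}$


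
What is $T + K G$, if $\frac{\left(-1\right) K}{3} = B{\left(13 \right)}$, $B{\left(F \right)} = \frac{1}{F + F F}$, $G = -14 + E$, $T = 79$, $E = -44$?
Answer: $\frac{7276}{91} \approx 79.956$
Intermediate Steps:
$G = -58$ ($G = -14 - 44 = -58$)
$B{\left(F \right)} = \frac{1}{F + F^{2}}$
$K = - \frac{3}{182}$ ($K = - 3 \frac{1}{13 \left(1 + 13\right)} = - 3 \frac{1}{13 \cdot 14} = - 3 \cdot \frac{1}{13} \cdot \frac{1}{14} = \left(-3\right) \frac{1}{182} = - \frac{3}{182} \approx -0.016484$)
$T + K G = 79 - - \frac{87}{91} = 79 + \frac{87}{91} = \frac{7276}{91}$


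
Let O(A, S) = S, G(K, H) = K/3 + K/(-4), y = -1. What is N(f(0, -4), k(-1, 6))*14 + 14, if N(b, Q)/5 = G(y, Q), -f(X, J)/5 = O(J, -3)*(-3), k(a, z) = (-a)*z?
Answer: 49/6 ≈ 8.1667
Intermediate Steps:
k(a, z) = -a*z
G(K, H) = K/12 (G(K, H) = K*(1/3) + K*(-1/4) = K/3 - K/4 = K/12)
f(X, J) = -45 (f(X, J) = -(-15)*(-3) = -5*9 = -45)
N(b, Q) = -5/12 (N(b, Q) = 5*((1/12)*(-1)) = 5*(-1/12) = -5/12)
N(f(0, -4), k(-1, 6))*14 + 14 = -5/12*14 + 14 = -35/6 + 14 = 49/6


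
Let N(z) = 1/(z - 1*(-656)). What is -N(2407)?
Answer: -1/3063 ≈ -0.00032648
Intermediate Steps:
N(z) = 1/(656 + z) (N(z) = 1/(z + 656) = 1/(656 + z))
-N(2407) = -1/(656 + 2407) = -1/3063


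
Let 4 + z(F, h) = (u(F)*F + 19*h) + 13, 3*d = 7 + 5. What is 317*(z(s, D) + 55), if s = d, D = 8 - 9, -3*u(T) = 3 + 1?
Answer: 37723/3 ≈ 12574.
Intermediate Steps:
d = 4 (d = (7 + 5)/3 = (⅓)*12 = 4)
u(T) = -4/3 (u(T) = -(3 + 1)/3 = -⅓*4 = -4/3)
D = -1
s = 4
z(F, h) = 9 + 19*h - 4*F/3 (z(F, h) = -4 + ((-4*F/3 + 19*h) + 13) = -4 + ((19*h - 4*F/3) + 13) = -4 + (13 + 19*h - 4*F/3) = 9 + 19*h - 4*F/3)
317*(z(s, D) + 55) = 317*((9 + 19*(-1) - 4/3*4) + 55) = 317*((9 - 19 - 16/3) + 55) = 317*(-46/3 + 55) = 317*(119/3) = 37723/3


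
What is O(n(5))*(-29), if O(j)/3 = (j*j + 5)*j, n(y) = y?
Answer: -13050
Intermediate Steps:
O(j) = 3*j*(5 + j²) (O(j) = 3*((j*j + 5)*j) = 3*((j² + 5)*j) = 3*((5 + j²)*j) = 3*(j*(5 + j²)) = 3*j*(5 + j²))
O(n(5))*(-29) = (3*5*(5 + 5²))*(-29) = (3*5*(5 + 25))*(-29) = (3*5*30)*(-29) = 450*(-29) = -13050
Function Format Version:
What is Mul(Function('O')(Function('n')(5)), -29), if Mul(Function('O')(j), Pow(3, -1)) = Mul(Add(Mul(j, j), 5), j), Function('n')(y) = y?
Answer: -13050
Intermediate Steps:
Function('O')(j) = Mul(3, j, Add(5, Pow(j, 2))) (Function('O')(j) = Mul(3, Mul(Add(Mul(j, j), 5), j)) = Mul(3, Mul(Add(Pow(j, 2), 5), j)) = Mul(3, Mul(Add(5, Pow(j, 2)), j)) = Mul(3, Mul(j, Add(5, Pow(j, 2)))) = Mul(3, j, Add(5, Pow(j, 2))))
Mul(Function('O')(Function('n')(5)), -29) = Mul(Mul(3, 5, Add(5, Pow(5, 2))), -29) = Mul(Mul(3, 5, Add(5, 25)), -29) = Mul(Mul(3, 5, 30), -29) = Mul(450, -29) = -13050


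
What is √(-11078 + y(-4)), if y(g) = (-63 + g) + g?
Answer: I*√11149 ≈ 105.59*I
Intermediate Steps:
y(g) = -63 + 2*g
√(-11078 + y(-4)) = √(-11078 + (-63 + 2*(-4))) = √(-11078 + (-63 - 8)) = √(-11078 - 71) = √(-11149) = I*√11149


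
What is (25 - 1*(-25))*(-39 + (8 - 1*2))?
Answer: -1650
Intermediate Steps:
(25 - 1*(-25))*(-39 + (8 - 1*2)) = (25 + 25)*(-39 + (8 - 2)) = 50*(-39 + 6) = 50*(-33) = -1650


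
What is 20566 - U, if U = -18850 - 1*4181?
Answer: 43597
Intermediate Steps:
U = -23031 (U = -18850 - 4181 = -23031)
20566 - U = 20566 - 1*(-23031) = 20566 + 23031 = 43597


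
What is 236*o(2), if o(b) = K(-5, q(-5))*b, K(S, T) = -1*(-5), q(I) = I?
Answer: 2360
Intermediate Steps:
K(S, T) = 5
o(b) = 5*b
236*o(2) = 236*(5*2) = 236*10 = 2360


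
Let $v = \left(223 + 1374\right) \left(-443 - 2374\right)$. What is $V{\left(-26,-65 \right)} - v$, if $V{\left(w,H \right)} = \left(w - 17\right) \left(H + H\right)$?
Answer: $4504339$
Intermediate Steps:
$V{\left(w,H \right)} = 2 H \left(-17 + w\right)$ ($V{\left(w,H \right)} = \left(-17 + w\right) 2 H = 2 H \left(-17 + w\right)$)
$v = -4498749$ ($v = 1597 \left(-2817\right) = -4498749$)
$V{\left(-26,-65 \right)} - v = 2 \left(-65\right) \left(-17 - 26\right) - -4498749 = 2 \left(-65\right) \left(-43\right) + 4498749 = 5590 + 4498749 = 4504339$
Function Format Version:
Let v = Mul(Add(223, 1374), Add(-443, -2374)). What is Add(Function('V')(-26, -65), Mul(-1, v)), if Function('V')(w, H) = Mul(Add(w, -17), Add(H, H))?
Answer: 4504339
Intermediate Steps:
Function('V')(w, H) = Mul(2, H, Add(-17, w)) (Function('V')(w, H) = Mul(Add(-17, w), Mul(2, H)) = Mul(2, H, Add(-17, w)))
v = -4498749 (v = Mul(1597, -2817) = -4498749)
Add(Function('V')(-26, -65), Mul(-1, v)) = Add(Mul(2, -65, Add(-17, -26)), Mul(-1, -4498749)) = Add(Mul(2, -65, -43), 4498749) = Add(5590, 4498749) = 4504339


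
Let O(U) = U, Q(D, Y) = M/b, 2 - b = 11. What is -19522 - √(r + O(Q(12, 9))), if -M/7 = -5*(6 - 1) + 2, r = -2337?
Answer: -19522 - I*√21194/3 ≈ -19522.0 - 48.527*I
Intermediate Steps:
b = -9 (b = 2 - 1*11 = 2 - 11 = -9)
M = 161 (M = -7*(-5*(6 - 1) + 2) = -7*(-5*5 + 2) = -7*(-25 + 2) = -7*(-23) = 161)
Q(D, Y) = -161/9 (Q(D, Y) = 161/(-9) = 161*(-⅑) = -161/9)
-19522 - √(r + O(Q(12, 9))) = -19522 - √(-2337 - 161/9) = -19522 - √(-21194/9) = -19522 - I*√21194/3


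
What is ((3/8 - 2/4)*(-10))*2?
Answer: 5/2 ≈ 2.5000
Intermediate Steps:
((3/8 - 2/4)*(-10))*2 = ((3*(1/8) - 2*1/4)*(-10))*2 = ((3/8 - 1/2)*(-10))*2 = -1/8*(-10)*2 = (5/4)*2 = 5/2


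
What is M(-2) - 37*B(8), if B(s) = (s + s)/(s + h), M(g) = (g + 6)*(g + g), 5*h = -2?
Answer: -1784/19 ≈ -93.895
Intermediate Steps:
h = -⅖ (h = (⅕)*(-2) = -⅖ ≈ -0.40000)
M(g) = 2*g*(6 + g) (M(g) = (6 + g)*(2*g) = 2*g*(6 + g))
B(s) = 2*s/(-⅖ + s) (B(s) = (s + s)/(s - ⅖) = (2*s)/(-⅖ + s) = 2*s/(-⅖ + s))
M(-2) - 37*B(8) = 2*(-2)*(6 - 2) - 370*8/(-2 + 5*8) = 2*(-2)*4 - 370*8/(-2 + 40) = -16 - 370*8/38 = -16 - 37*40/19 = -16 - 1480/19 = -1784/19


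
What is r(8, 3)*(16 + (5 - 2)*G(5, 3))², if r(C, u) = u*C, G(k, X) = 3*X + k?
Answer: 80736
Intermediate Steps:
G(k, X) = k + 3*X
r(C, u) = C*u
r(8, 3)*(16 + (5 - 2)*G(5, 3))² = (8*3)*(16 + (5 - 2)*(5 + 3*3))² = 24*(16 + 3*(5 + 9))² = 24*(16 + 3*14)² = 24*(16 + 42)² = 24*58² = 24*3364 = 80736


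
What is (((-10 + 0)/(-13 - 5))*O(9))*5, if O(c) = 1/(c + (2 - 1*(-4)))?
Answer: 5/27 ≈ 0.18519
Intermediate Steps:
O(c) = 1/(6 + c) (O(c) = 1/(c + (2 + 4)) = 1/(c + 6) = 1/(6 + c))
(((-10 + 0)/(-13 - 5))*O(9))*5 = (((-10 + 0)/(-13 - 5))/(6 + 9))*5 = (-10/(-18)/15)*5 = (-10*(-1/18)*(1/15))*5 = ((5/9)*(1/15))*5 = (1/27)*5 = 5/27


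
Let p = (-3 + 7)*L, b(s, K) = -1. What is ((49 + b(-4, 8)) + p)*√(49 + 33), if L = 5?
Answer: 68*√82 ≈ 615.77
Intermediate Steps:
p = 20 (p = (-3 + 7)*5 = 4*5 = 20)
((49 + b(-4, 8)) + p)*√(49 + 33) = ((49 - 1) + 20)*√(49 + 33) = (48 + 20)*√82 = 68*√82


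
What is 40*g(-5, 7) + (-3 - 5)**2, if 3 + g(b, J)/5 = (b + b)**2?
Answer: 19464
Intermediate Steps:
g(b, J) = -15 + 20*b**2 (g(b, J) = -15 + 5*(b + b)**2 = -15 + 5*(2*b)**2 = -15 + 5*(4*b**2) = -15 + 20*b**2)
40*g(-5, 7) + (-3 - 5)**2 = 40*(-15 + 20*(-5)**2) + (-3 - 5)**2 = 40*(-15 + 20*25) + (-8)**2 = 40*(-15 + 500) + 64 = 40*485 + 64 = 19400 + 64 = 19464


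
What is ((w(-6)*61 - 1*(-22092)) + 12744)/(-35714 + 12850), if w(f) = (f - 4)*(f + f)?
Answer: -10539/5716 ≈ -1.8438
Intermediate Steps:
w(f) = 2*f*(-4 + f) (w(f) = (-4 + f)*(2*f) = 2*f*(-4 + f))
((w(-6)*61 - 1*(-22092)) + 12744)/(-35714 + 12850) = (((2*(-6)*(-4 - 6))*61 - 1*(-22092)) + 12744)/(-35714 + 12850) = (((2*(-6)*(-10))*61 + 22092) + 12744)/(-22864) = ((120*61 + 22092) + 12744)*(-1/22864) = ((7320 + 22092) + 12744)*(-1/22864) = (29412 + 12744)*(-1/22864) = 42156*(-1/22864) = -10539/5716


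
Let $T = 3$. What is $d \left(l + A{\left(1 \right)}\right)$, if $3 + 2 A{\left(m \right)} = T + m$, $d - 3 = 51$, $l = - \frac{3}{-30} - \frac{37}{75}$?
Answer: $\frac{144}{25} \approx 5.76$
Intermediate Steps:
$l = - \frac{59}{150}$ ($l = \left(-3\right) \left(- \frac{1}{30}\right) - \frac{37}{75} = \frac{1}{10} - \frac{37}{75} = - \frac{59}{150} \approx -0.39333$)
$d = 54$ ($d = 3 + 51 = 54$)
$A{\left(m \right)} = \frac{m}{2}$ ($A{\left(m \right)} = - \frac{3}{2} + \frac{3 + m}{2} = - \frac{3}{2} + \left(\frac{3}{2} + \frac{m}{2}\right) = \frac{m}{2}$)
$d \left(l + A{\left(1 \right)}\right) = 54 \left(- \frac{59}{150} + \frac{1}{2} \cdot 1\right) = 54 \left(- \frac{59}{150} + \frac{1}{2}\right) = 54 \cdot \frac{8}{75} = \frac{144}{25}$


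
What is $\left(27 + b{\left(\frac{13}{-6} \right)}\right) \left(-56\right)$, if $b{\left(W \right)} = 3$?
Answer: $-1680$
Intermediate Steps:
$\left(27 + b{\left(\frac{13}{-6} \right)}\right) \left(-56\right) = \left(27 + 3\right) \left(-56\right) = 30 \left(-56\right) = -1680$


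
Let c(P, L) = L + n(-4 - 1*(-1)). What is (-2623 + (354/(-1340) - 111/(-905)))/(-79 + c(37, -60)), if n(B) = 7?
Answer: 28918943/1455240 ≈ 19.872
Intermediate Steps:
c(P, L) = 7 + L (c(P, L) = L + 7 = 7 + L)
(-2623 + (354/(-1340) - 111/(-905)))/(-79 + c(37, -60)) = (-2623 + (354/(-1340) - 111/(-905)))/(-79 + (7 - 60)) = (-2623 + (354*(-1/1340) - 111*(-1/905)))/(-79 - 53) = (-2623 + (-177/670 + 111/905))/(-132) = (-2623 - 17163/121270)*(-1/132) = -318108373/121270*(-1/132) = 28918943/1455240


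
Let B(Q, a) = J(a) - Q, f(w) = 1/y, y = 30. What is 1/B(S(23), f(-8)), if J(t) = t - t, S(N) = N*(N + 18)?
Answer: -1/943 ≈ -0.0010604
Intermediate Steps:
f(w) = 1/30
S(N) = N*(18 + N)
J(t) = 0
B(Q, a) = -Q (B(Q, a) = 0 - Q = -Q)
1/B(S(23), f(-8)) = 1/(-23*(18 + 23)) = 1/(-23*41) = 1/(-1*943) = 1/(-943) = -1/943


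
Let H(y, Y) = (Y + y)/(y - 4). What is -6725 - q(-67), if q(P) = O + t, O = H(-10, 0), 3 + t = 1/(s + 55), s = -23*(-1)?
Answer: -3670609/546 ≈ -6722.7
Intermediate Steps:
s = 23
H(y, Y) = (Y + y)/(-4 + y)
t = -233/78 (t = -3 + 1/(23 + 55) = -3 + 1/78 = -233/78 ≈ -2.9872)
O = 5/7 (O = (0 - 10)/(-4 - 10) = -10/(-14) = -1/14*(-10) = 5/7 ≈ 0.71429)
q(P) = -1241/546 (q(P) = 5/7 - 233/78 = -1241/546)
-6725 - q(-67) = -6725 - 1*(-1241/546) = -6725 + 1241/546 = -3670609/546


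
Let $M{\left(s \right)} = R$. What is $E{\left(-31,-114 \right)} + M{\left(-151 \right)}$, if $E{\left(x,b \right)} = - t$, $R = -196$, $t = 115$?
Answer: $-311$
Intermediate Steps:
$E{\left(x,b \right)} = -115$ ($E{\left(x,b \right)} = \left(-1\right) 115 = -115$)
$M{\left(s \right)} = -196$
$E{\left(-31,-114 \right)} + M{\left(-151 \right)} = -115 - 196 = -311$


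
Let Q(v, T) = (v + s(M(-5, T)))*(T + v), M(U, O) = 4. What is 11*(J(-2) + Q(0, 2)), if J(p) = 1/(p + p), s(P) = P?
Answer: 341/4 ≈ 85.250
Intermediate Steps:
Q(v, T) = (4 + v)*(T + v) (Q(v, T) = (v + 4)*(T + v) = (4 + v)*(T + v))
J(p) = 1/(2*p)
11*(J(-2) + Q(0, 2)) = 11*((½)/(-2) + (0² + 4*2 + 4*0 + 2*0)) = 11*((½)*(-½) + (0 + 8 + 0 + 0)) = 11*(-¼ + 8) = 11*(31/4) = 341/4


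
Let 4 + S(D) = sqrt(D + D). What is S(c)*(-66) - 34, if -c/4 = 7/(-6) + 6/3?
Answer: 230 - 44*I*sqrt(15) ≈ 230.0 - 170.41*I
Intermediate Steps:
c = -10/3 (c = -4*(7/(-6) + 6/3) = -4*(7*(-1/6) + 6*(1/3)) = -4*(-7/6 + 2) = -4*5/6 = -10/3 ≈ -3.3333)
S(D) = -4 + sqrt(2)*sqrt(D) (S(D) = -4 + sqrt(D + D) = -4 + sqrt(2*D) = -4 + sqrt(2)*sqrt(D))
S(c)*(-66) - 34 = (-4 + sqrt(2)*sqrt(-10/3))*(-66) - 34 = (-4 + sqrt(2)*(I*sqrt(30)/3))*(-66) - 34 = (-4 + 2*I*sqrt(15)/3)*(-66) - 34 = (264 - 44*I*sqrt(15)) - 34 = 230 - 44*I*sqrt(15)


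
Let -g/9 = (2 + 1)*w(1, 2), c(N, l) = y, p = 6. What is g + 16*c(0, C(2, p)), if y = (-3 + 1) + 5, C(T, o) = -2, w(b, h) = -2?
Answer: 102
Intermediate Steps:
y = 3 (y = -2 + 5 = 3)
c(N, l) = 3
g = 54 (g = -9*(2 + 1)*(-2) = -27*(-2) = -9*(-6) = 54)
g + 16*c(0, C(2, p)) = 54 + 16*3 = 54 + 48 = 102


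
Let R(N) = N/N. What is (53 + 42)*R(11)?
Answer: 95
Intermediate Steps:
R(N) = 1
(53 + 42)*R(11) = (53 + 42)*1 = 95*1 = 95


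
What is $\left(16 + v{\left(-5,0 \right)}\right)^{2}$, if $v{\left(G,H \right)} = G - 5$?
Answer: $36$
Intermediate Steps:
$v{\left(G,H \right)} = -5 + G$
$\left(16 + v{\left(-5,0 \right)}\right)^{2} = \left(16 - 10\right)^{2} = 6^{2} = 36$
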